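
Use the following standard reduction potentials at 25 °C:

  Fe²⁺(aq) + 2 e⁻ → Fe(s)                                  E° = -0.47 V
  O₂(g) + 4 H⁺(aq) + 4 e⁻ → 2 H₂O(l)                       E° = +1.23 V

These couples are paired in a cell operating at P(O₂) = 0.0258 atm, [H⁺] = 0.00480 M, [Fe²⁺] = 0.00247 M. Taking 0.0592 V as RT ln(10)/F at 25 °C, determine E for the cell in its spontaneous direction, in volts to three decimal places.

O₂/H₂O is the cathode (higher E°), Fe²⁺/Fe the anode: E°cell = +1.23 − (-0.47) = +1.70 V, n = 4.
Overall: O₂(g) + 4 H⁺(aq) + 2 Fe(s) → 2 H₂O(l) + 2 Fe²⁺(aq)
Q = [Fe²⁺]^2 / (P(O₂)·[H⁺]^4); log Q = 5.649.
E = E° − (0.0592/n) log Q = +1.70 − (0.0592/4)(5.649) = +1.616 V.

+1.616 V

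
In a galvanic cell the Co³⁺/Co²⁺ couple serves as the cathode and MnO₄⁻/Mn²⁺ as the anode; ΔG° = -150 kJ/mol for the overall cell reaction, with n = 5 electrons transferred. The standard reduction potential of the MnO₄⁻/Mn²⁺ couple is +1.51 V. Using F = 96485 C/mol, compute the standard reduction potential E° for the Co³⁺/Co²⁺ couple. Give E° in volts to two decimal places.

+1.82 V

E°cell = −ΔG°/(nF) = −(-150×10³)/((5)(96485)) = +0.311 V.
Since Co³⁺/Co²⁺ is the cathode and MnO₄⁻/Mn²⁺ the anode, E°cell = E°(Co³⁺/Co²⁺) − E°(MnO₄⁻/Mn²⁺).
So E°(Co³⁺/Co²⁺) = E°cell + E°(MnO₄⁻/Mn²⁺) = +0.311 + (+1.51) = +1.82 V.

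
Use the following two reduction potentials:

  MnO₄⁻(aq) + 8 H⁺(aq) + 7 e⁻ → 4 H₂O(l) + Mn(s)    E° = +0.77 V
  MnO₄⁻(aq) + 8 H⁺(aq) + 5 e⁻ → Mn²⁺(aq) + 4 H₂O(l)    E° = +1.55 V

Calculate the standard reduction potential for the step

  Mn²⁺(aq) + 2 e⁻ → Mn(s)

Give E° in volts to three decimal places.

Sequential free energies add, so n₃E°₃ = n₁E°₁ + n₂E°₂.
With n₃ = 7, and the known step contributing 5×(+1.55) V, the unknown satisfies 2·E° = 7×(+0.77) − 5×(+1.55) = -2.360.
E° = -2.360 / 2 = -1.180 V.

-1.180 V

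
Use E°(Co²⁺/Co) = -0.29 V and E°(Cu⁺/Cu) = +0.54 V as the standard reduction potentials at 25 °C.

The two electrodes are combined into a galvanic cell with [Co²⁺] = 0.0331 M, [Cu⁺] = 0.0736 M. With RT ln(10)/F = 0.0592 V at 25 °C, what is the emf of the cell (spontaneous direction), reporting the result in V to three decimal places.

+0.807 V

Cu⁺/Cu is the cathode (higher E°), Co²⁺/Co the anode: E°cell = +0.54 − (-0.29) = +0.83 V, n = 2.
Overall: 2 Cu⁺(aq) + Co(s) → 2 Cu(s) + Co²⁺(aq)
Q = [Co²⁺] / ([Cu⁺]^2); log Q = 0.786.
E = E° − (0.0592/n) log Q = +0.83 − (0.0592/2)(0.786) = +0.807 V.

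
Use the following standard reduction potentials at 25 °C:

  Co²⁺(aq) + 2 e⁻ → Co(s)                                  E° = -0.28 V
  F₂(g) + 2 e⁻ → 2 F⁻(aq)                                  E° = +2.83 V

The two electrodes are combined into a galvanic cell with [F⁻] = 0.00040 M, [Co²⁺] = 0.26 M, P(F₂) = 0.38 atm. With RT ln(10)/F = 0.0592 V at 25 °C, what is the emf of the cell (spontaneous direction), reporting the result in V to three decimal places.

+3.316 V

F₂/F⁻ is the cathode (higher E°), Co²⁺/Co the anode: E°cell = +2.83 − (-0.28) = +3.11 V, n = 2.
Overall: F₂(g) + Co(s) → 2 F⁻(aq) + Co²⁺(aq)
Q = [F⁻]^2·[Co²⁺] / (P(F₂)); log Q = -6.961.
E = E° − (0.0592/n) log Q = +3.11 − (0.0592/2)(-6.961) = +3.316 V.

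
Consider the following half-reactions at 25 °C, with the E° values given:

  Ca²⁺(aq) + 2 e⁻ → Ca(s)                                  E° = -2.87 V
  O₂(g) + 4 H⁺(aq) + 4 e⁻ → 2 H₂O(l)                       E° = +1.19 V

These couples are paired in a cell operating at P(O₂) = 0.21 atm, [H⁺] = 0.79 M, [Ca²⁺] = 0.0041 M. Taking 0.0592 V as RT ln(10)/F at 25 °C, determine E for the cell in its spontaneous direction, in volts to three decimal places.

+4.115 V

O₂/H₂O is the cathode (higher E°), Ca²⁺/Ca the anode: E°cell = +1.19 − (-2.87) = +4.06 V, n = 4.
Overall: O₂(g) + 4 H⁺(aq) + 2 Ca(s) → 2 H₂O(l) + 2 Ca²⁺(aq)
Q = [Ca²⁺]^2 / (P(O₂)·[H⁺]^4); log Q = -3.687.
E = E° − (0.0592/n) log Q = +4.06 − (0.0592/4)(-3.687) = +4.115 V.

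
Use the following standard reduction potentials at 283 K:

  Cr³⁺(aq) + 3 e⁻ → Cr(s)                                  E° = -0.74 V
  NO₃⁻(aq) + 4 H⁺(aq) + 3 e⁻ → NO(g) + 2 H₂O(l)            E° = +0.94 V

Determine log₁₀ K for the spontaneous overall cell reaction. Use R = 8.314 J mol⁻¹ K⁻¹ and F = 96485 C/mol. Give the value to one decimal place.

Cathode: NO₃⁻/NO; anode: Cr³⁺/Cr. E°cell = (+0.94) − (-0.74) = +1.68 V, with n = 3.
ΔG° = −nFE° = −RT ln K, so ln K = nFE°/(RT) = (3)(96485)(+1.68) / ((8.314)(283)) = 206.678.
log₁₀ K = 206.678 / ln 10 = 89.8.

89.8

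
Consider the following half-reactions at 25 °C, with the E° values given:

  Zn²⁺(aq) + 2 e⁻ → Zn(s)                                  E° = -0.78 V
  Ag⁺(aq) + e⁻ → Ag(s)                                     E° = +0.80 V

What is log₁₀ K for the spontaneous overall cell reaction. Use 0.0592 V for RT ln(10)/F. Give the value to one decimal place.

Cathode: Ag⁺/Ag; anode: Zn²⁺/Zn. E°cell = +1.58 V, n = 2.
log K = nE°cell / 0.0592 = (2)(+1.58) / 0.0592 = 53.4.

53.4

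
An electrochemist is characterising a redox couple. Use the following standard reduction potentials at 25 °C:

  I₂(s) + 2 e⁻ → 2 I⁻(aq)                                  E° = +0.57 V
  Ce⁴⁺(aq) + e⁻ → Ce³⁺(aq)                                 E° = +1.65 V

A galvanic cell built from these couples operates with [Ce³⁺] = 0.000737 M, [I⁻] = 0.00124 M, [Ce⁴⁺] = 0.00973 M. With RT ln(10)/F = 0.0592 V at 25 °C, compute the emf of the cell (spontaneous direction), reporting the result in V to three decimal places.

Ce⁴⁺/Ce³⁺ is the cathode (higher E°), I₂/I⁻ the anode: E°cell = +1.65 − (+0.57) = +1.08 V, n = 2.
Overall: 2 Ce⁴⁺(aq) + 2 I⁻(aq) → 2 Ce³⁺(aq) + I₂(s)
Q = [Ce³⁺]^2 / ([Ce⁴⁺]^2·[I⁻]^2); log Q = 3.572.
E = E° − (0.0592/n) log Q = +1.08 − (0.0592/2)(3.572) = +0.974 V.

+0.974 V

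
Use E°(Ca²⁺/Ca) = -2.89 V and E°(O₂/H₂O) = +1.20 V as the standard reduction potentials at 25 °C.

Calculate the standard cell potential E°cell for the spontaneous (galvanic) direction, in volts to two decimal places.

The O₂/H₂O couple has the higher reduction potential, so it is the cathode; Ca²⁺/Ca is oxidised at the anode.
E°cell = E°(cathode) − E°(anode) = (+1.20) − (-2.89) = +4.09 V.

+4.09 V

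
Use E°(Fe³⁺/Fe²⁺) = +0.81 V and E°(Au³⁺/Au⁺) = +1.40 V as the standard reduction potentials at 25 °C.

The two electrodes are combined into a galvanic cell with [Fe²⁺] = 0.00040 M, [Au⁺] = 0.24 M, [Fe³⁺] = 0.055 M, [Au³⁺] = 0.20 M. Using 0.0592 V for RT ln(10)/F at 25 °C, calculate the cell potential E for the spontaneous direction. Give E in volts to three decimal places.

+0.461 V

Au³⁺/Au⁺ is the cathode (higher E°), Fe³⁺/Fe²⁺ the anode: E°cell = +1.40 − (+0.81) = +0.59 V, n = 2.
Overall: Au³⁺(aq) + 2 Fe²⁺(aq) → Au⁺(aq) + 2 Fe³⁺(aq)
Q = [Au⁺]·[Fe³⁺]^2 / ([Au³⁺]·[Fe²⁺]^2); log Q = 4.356.
E = E° − (0.0592/n) log Q = +0.59 − (0.0592/2)(4.356) = +0.461 V.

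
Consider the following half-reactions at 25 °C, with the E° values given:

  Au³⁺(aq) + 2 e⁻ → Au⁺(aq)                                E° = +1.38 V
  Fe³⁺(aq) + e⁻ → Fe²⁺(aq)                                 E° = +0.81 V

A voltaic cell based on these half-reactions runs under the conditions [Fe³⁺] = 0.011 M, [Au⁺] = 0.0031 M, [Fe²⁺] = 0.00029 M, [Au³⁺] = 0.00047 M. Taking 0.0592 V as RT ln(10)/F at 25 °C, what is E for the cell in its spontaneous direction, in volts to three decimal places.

+0.452 V

Au³⁺/Au⁺ is the cathode (higher E°), Fe³⁺/Fe²⁺ the anode: E°cell = +1.38 − (+0.81) = +0.57 V, n = 2.
Overall: Au³⁺(aq) + 2 Fe²⁺(aq) → Au⁺(aq) + 2 Fe³⁺(aq)
Q = [Au⁺]·[Fe³⁺]^2 / ([Au³⁺]·[Fe²⁺]^2); log Q = 3.977.
E = E° − (0.0592/n) log Q = +0.57 − (0.0592/2)(3.977) = +0.452 V.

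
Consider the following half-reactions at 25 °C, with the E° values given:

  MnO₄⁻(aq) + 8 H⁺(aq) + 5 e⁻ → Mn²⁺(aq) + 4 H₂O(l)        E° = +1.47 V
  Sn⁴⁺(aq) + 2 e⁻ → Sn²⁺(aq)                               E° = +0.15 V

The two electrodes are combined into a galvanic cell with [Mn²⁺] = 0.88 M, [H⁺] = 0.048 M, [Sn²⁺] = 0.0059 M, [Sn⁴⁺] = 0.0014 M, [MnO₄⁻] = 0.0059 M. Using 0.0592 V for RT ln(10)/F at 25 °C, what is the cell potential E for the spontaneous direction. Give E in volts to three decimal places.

MnO₄⁻/Mn²⁺ is the cathode (higher E°), Sn⁴⁺/Sn²⁺ the anode: E°cell = +1.47 − (+0.15) = +1.32 V, n = 10.
Overall: 2 MnO₄⁻(aq) + 16 H⁺(aq) + 5 Sn²⁺(aq) → 2 Mn²⁺(aq) + 8 H₂O(l) + 5 Sn⁴⁺(aq)
Q = [Mn²⁺]^2·[Sn⁴⁺]^5 / ([MnO₄⁻]^2·[H⁺]^16·[Sn²⁺]^5); log Q = 22.324.
E = E° − (0.0592/n) log Q = +1.32 − (0.0592/10)(22.324) = +1.188 V.

+1.188 V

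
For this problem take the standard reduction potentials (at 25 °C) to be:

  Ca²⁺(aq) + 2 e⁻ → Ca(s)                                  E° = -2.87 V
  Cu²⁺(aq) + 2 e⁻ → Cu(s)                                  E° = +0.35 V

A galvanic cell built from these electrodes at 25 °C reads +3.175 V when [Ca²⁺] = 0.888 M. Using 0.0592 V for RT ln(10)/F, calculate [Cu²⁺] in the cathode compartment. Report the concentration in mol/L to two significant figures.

Cu²⁺/Cu is the cathode, Ca²⁺/Ca the anode: E°cell = +3.22 V, n = 2.
Overall reaction: Cu²⁺(aq) + Ca(s) → Cu(s) + Ca²⁺(aq); Q = [Ca²⁺]^1/[Cu²⁺]^1.
From E = E° − (0.0592/n) log Q: log Q = (E° − E)·n/0.0592 = (+3.22 − (+3.175))·2/0.0592 = 1.5203.
So 1·log[Cu²⁺] = 1·log(0.888) − log Q = -0.0516 − (1.5203) = -1.5719; [Cu²⁺] = 10^(-1.5719) ≈ 0.027 M.

0.027 M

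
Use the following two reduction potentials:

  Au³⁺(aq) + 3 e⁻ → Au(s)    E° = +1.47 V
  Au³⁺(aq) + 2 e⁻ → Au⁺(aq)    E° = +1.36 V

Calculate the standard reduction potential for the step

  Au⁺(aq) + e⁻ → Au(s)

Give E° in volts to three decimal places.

Sequential free energies add, so n₃E°₃ = n₁E°₁ + n₂E°₂.
With n₃ = 3, and the known step contributing 2×(+1.36) V, the unknown satisfies 1·E° = 3×(+1.47) − 2×(+1.36) = +1.690.
E° = +1.690 / 1 = +1.690 V.

+1.690 V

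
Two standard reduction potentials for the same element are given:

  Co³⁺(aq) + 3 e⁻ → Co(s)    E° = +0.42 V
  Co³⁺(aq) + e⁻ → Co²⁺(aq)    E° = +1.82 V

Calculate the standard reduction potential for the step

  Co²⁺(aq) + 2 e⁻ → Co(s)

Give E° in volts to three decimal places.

Sequential free energies add, so n₃E°₃ = n₁E°₁ + n₂E°₂.
With n₃ = 3, and the known step contributing 1×(+1.82) V, the unknown satisfies 2·E° = 3×(+0.42) − 1×(+1.82) = -0.560.
E° = -0.560 / 2 = -0.280 V.

-0.280 V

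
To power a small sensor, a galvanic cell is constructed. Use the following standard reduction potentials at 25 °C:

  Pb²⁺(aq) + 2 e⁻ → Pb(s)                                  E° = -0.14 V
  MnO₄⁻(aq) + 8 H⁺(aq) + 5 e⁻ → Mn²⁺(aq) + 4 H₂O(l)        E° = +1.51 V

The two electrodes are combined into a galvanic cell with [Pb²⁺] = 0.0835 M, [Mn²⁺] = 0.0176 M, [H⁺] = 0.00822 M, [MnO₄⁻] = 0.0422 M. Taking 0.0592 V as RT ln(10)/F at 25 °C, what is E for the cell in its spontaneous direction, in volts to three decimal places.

+1.489 V

MnO₄⁻/Mn²⁺ is the cathode (higher E°), Pb²⁺/Pb the anode: E°cell = +1.51 − (-0.14) = +1.65 V, n = 10.
Overall: 2 MnO₄⁻(aq) + 16 H⁺(aq) + 5 Pb(s) → 2 Mn²⁺(aq) + 8 H₂O(l) + 5 Pb²⁺(aq)
Q = [Mn²⁺]^2·[Pb²⁺]^5 / ([MnO₄⁻]^2·[H⁺]^16); log Q = 27.211.
E = E° − (0.0592/n) log Q = +1.65 − (0.0592/10)(27.211) = +1.489 V.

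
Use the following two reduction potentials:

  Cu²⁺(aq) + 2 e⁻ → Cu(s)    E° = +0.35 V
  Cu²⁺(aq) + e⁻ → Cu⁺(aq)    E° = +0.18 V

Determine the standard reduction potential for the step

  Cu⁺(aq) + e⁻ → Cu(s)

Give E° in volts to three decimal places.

+0.520 V

Sequential free energies add, so n₃E°₃ = n₁E°₁ + n₂E°₂.
With n₃ = 2, and the known step contributing 1×(+0.18) V, the unknown satisfies 1·E° = 2×(+0.35) − 1×(+0.18) = +0.520.
E° = +0.520 / 1 = +0.520 V.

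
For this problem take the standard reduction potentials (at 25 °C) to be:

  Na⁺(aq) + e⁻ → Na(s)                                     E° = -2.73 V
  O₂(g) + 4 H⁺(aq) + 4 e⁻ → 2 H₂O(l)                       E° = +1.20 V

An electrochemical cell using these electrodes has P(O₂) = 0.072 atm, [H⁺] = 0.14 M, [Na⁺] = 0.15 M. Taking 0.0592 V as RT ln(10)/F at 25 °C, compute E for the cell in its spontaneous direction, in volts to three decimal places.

+3.911 V

O₂/H₂O is the cathode (higher E°), Na⁺/Na the anode: E°cell = +1.20 − (-2.73) = +3.93 V, n = 4.
Overall: O₂(g) + 4 H⁺(aq) + 4 Na(s) → 2 H₂O(l) + 4 Na⁺(aq)
Q = [Na⁺]^4 / (P(O₂)·[H⁺]^4); log Q = 1.263.
E = E° − (0.0592/n) log Q = +3.93 − (0.0592/4)(1.263) = +3.911 V.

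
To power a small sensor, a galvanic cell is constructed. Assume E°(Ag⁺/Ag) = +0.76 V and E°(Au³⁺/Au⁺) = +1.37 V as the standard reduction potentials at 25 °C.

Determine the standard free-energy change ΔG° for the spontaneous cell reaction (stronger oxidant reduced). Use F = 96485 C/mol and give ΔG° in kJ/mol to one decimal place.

-117.7 kJ/mol

Au³⁺/Au⁺ (E° = +1.37 V) is the cathode; Ag⁺/Ag (E° = +0.76 V) is the anode, so E°cell = +0.61 V.
Balancing electrons gives n = 2 (lcm of 2 and 1).
ΔG° = −nFE° = −(2)(96485)(+0.61) = -117,712 J = -117.7 kJ/mol.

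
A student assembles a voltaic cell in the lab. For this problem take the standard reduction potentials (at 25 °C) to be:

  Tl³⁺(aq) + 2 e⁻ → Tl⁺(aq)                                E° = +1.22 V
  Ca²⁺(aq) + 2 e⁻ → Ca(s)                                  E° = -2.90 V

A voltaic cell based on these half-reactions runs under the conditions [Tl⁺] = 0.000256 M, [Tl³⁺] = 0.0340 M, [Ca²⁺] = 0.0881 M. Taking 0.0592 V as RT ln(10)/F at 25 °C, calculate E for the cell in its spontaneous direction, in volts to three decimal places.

+4.214 V

Tl³⁺/Tl⁺ is the cathode (higher E°), Ca²⁺/Ca the anode: E°cell = +1.22 − (-2.90) = +4.12 V, n = 2.
Overall: Tl³⁺(aq) + Ca(s) → Tl⁺(aq) + Ca²⁺(aq)
Q = [Tl⁺]·[Ca²⁺] / ([Tl³⁺]); log Q = -3.178.
E = E° − (0.0592/n) log Q = +4.12 − (0.0592/2)(-3.178) = +4.214 V.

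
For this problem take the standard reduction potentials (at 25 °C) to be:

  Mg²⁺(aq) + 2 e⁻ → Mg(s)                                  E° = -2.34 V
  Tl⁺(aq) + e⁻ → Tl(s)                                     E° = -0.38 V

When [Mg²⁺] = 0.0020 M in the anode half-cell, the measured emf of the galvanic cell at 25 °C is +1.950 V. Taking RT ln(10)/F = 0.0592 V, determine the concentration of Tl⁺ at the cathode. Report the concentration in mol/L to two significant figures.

0.030 M

Tl⁺/Tl is the cathode, Mg²⁺/Mg the anode: E°cell = +1.96 V, n = 2.
Overall reaction: 2 Tl⁺(aq) + Mg(s) → 2 Tl(s) + Mg²⁺(aq); Q = [Mg²⁺]^1/[Tl⁺]^2.
From E = E° − (0.0592/n) log Q: log Q = (E° − E)·n/0.0592 = (+1.96 − (+1.950))·2/0.0592 = 0.3378.
So 2·log[Tl⁺] = 1·log(0.002) − log Q = -2.6990 − (0.3378) = -3.0368; log[Tl⁺] = -3.0368 / 2 = -1.5184; [Tl⁺] = 10^(-1.5184) ≈ 0.030 M.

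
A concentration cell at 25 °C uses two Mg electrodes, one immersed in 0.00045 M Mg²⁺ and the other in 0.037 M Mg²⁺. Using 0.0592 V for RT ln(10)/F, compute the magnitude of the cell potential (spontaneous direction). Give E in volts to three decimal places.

For a concentration cell E°cell = 0. The 0.037 M side is the cathode (reduction is favoured where [Mg²⁺] is higher).
With n = 2, E = −(0.0592/2) log([Mg²⁺]ₐₙ/[Mg²⁺]꜀ₐₜ) = −(0.0592/2) log(0.00045/0.037) = −(0.0592/2)(-1.915) = +0.057 V.

+0.057 V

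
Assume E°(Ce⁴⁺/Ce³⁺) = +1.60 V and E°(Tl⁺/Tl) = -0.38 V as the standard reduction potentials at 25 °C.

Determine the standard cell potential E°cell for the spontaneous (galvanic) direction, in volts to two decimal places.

The Ce⁴⁺/Ce³⁺ couple has the higher reduction potential, so it is the cathode; Tl⁺/Tl is oxidised at the anode.
E°cell = E°(cathode) − E°(anode) = (+1.60) − (-0.38) = +1.98 V.

+1.98 V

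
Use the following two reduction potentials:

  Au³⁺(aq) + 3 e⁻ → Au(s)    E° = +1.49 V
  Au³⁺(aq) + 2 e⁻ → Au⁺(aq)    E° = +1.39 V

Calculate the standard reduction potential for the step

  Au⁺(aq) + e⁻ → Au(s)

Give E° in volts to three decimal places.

+1.690 V

Sequential free energies add, so n₃E°₃ = n₁E°₁ + n₂E°₂.
With n₃ = 3, and the known step contributing 2×(+1.39) V, the unknown satisfies 1·E° = 3×(+1.49) − 2×(+1.39) = +1.690.
E° = +1.690 / 1 = +1.690 V.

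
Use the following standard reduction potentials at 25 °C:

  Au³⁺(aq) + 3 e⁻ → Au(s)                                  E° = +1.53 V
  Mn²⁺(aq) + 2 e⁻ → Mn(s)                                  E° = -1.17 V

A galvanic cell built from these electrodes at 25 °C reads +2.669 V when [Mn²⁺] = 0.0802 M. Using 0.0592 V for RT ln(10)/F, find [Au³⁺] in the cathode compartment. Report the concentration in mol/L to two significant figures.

Au³⁺/Au is the cathode, Mn²⁺/Mn the anode: E°cell = +2.70 V, n = 6.
Overall reaction: 2 Au³⁺(aq) + 3 Mn(s) → 2 Au(s) + 3 Mn²⁺(aq); Q = [Mn²⁺]^3/[Au³⁺]^2.
From E = E° − (0.0592/n) log Q: log Q = (E° − E)·n/0.0592 = (+2.70 − (+2.669))·6/0.0592 = 3.1419.
So 2·log[Au³⁺] = 3·log(0.0802) − log Q = -3.2875 − (3.1419) = -6.4294; log[Au³⁺] = -6.4294 / 2 = -3.2147; [Au³⁺] = 10^(-3.2147) ≈ 0.00061 M.

0.00061 M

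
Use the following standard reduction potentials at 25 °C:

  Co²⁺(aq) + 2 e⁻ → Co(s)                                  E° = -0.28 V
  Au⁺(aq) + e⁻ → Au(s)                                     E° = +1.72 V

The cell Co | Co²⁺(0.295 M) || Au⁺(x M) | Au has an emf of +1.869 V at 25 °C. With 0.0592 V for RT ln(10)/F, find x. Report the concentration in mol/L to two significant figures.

0.0033 M

Au⁺/Au is the cathode, Co²⁺/Co the anode: E°cell = +2.00 V, n = 2.
Overall reaction: 2 Au⁺(aq) + Co(s) → 2 Au(s) + Co²⁺(aq); Q = [Co²⁺]^1/[Au⁺]^2.
From E = E° − (0.0592/n) log Q: log Q = (E° − E)·n/0.0592 = (+2.00 − (+1.869))·2/0.0592 = 4.4257.
So 2·log[Au⁺] = 1·log(0.295) − log Q = -0.5302 − (4.4257) = -4.9559; log[Au⁺] = -4.9559 / 2 = -2.4779; [Au⁺] = 10^(-2.4779) ≈ 0.0033 M.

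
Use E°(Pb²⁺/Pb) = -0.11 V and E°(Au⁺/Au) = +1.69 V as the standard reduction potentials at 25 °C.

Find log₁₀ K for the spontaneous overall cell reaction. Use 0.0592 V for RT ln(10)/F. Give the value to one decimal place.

Cathode: Au⁺/Au; anode: Pb²⁺/Pb. E°cell = +1.80 V, n = 2.
log K = nE°cell / 0.0592 = (2)(+1.80) / 0.0592 = 60.8.

60.8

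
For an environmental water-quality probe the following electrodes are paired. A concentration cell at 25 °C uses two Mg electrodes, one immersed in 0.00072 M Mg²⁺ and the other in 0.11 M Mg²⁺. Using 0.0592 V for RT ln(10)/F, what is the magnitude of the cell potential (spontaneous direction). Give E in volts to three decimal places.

For a concentration cell E°cell = 0. The 0.11 M side is the cathode (reduction is favoured where [Mg²⁺] is higher).
With n = 2, E = −(0.0592/2) log([Mg²⁺]ₐₙ/[Mg²⁺]꜀ₐₜ) = −(0.0592/2) log(0.00072/0.11) = −(0.0592/2)(-2.184) = +0.065 V.

+0.065 V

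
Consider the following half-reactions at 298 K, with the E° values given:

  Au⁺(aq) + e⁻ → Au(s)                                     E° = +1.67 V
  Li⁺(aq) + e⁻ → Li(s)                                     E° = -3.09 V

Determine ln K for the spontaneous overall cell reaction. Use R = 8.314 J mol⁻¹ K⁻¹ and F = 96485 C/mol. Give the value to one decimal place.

185.4

Cathode: Au⁺/Au; anode: Li⁺/Li. E°cell = (+1.67) − (-3.09) = +4.76 V, with n = 1.
ΔG° = −nFE° = −RT ln K, so ln K = nFE°/(RT) = (1)(96485)(+4.76) / ((8.314)(298)) = 185.370.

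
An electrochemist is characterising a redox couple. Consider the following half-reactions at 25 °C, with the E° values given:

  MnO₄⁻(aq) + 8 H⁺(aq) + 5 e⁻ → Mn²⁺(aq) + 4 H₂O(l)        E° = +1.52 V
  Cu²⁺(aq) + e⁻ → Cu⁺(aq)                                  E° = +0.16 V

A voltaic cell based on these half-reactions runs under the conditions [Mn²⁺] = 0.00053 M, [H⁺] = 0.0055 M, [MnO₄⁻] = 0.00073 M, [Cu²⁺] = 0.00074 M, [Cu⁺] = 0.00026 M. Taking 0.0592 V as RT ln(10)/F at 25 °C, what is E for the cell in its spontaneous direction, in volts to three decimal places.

MnO₄⁻/Mn²⁺ is the cathode (higher E°), Cu²⁺/Cu⁺ the anode: E°cell = +1.52 − (+0.16) = +1.36 V, n = 5.
Overall: MnO₄⁻(aq) + 8 H⁺(aq) + 5 Cu⁺(aq) → Mn²⁺(aq) + 4 H₂O(l) + 5 Cu²⁺(aq)
Q = [Mn²⁺]·[Cu²⁺]^5 / ([MnO₄⁻]·[H⁺]^8·[Cu⁺]^5); log Q = 20.209.
E = E° − (0.0592/n) log Q = +1.36 − (0.0592/5)(20.209) = +1.121 V.

+1.121 V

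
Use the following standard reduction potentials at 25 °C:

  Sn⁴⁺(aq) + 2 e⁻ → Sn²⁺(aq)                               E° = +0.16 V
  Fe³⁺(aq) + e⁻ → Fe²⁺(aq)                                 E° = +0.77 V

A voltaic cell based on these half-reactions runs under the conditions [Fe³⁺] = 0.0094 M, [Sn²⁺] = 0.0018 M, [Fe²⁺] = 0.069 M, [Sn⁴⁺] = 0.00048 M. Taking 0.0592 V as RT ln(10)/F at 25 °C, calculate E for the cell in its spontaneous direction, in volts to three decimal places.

Fe³⁺/Fe²⁺ is the cathode (higher E°), Sn⁴⁺/Sn²⁺ the anode: E°cell = +0.77 − (+0.16) = +0.61 V, n = 2.
Overall: 2 Fe³⁺(aq) + Sn²⁺(aq) → 2 Fe²⁺(aq) + Sn⁴⁺(aq)
Q = [Fe²⁺]^2·[Sn⁴⁺] / ([Fe³⁺]^2·[Sn²⁺]); log Q = 1.157.
E = E° − (0.0592/n) log Q = +0.61 − (0.0592/2)(1.157) = +0.576 V.

+0.576 V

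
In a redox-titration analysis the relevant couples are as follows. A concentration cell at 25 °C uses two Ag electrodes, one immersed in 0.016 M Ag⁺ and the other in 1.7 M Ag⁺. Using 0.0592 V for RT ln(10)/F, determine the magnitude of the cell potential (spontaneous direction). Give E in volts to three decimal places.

For a concentration cell E°cell = 0. The 1.7 M side is the cathode (reduction is favoured where [Ag⁺] is higher).
With n = 1, E = −(0.0592/1) log([Ag⁺]ₐₙ/[Ag⁺]꜀ₐₜ) = −(0.0592/1) log(0.016/1.7) = −(0.0592/1)(-2.026) = +0.120 V.

+0.120 V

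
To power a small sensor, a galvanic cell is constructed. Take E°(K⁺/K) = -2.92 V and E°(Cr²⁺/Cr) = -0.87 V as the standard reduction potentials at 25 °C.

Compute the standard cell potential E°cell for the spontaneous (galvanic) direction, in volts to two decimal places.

+2.05 V

The Cr²⁺/Cr couple has the higher reduction potential, so it is the cathode; K⁺/K is oxidised at the anode.
E°cell = E°(cathode) − E°(anode) = (-0.87) − (-2.92) = +2.05 V.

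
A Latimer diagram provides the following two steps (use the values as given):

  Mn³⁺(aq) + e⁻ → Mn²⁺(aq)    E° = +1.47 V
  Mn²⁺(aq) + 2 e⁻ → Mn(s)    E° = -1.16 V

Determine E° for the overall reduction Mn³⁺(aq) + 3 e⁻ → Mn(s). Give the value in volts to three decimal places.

Adding the free-energy changes (−nFE°) of the two steps gives −n₃FE°₃ = −n₁FE°₁ − n₂FE°₂.
E°₃ = (1×+1.47 + 2×-1.16) / 3 = (-0.850) / 3 = -0.283 V.

-0.283 V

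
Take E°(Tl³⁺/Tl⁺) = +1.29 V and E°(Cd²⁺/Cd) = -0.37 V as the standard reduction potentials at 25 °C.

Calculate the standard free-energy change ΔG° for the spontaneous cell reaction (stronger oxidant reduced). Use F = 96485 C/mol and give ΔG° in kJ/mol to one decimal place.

-320.3 kJ/mol

Tl³⁺/Tl⁺ (E° = +1.29 V) is the cathode; Cd²⁺/Cd (E° = -0.37 V) is the anode, so E°cell = +1.66 V.
Balancing electrons gives n = 2 (lcm of 2 and 2).
ΔG° = −nFE° = −(2)(96485)(+1.66) = -320,330 J = -320.3 kJ/mol.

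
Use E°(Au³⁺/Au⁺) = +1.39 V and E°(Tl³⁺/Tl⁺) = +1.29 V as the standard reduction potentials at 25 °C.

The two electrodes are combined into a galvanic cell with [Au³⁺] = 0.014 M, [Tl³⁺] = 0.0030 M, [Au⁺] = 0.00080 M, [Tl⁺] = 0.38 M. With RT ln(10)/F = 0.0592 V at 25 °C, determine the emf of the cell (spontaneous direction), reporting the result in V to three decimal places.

Au³⁺/Au⁺ is the cathode (higher E°), Tl³⁺/Tl⁺ the anode: E°cell = +1.39 − (+1.29) = +0.10 V, n = 2.
Overall: Au³⁺(aq) + Tl⁺(aq) → Au⁺(aq) + Tl³⁺(aq)
Q = [Au⁺]·[Tl³⁺] / ([Au³⁺]·[Tl⁺]); log Q = -3.346.
E = E° − (0.0592/n) log Q = +0.10 − (0.0592/2)(-3.346) = +0.199 V.

+0.199 V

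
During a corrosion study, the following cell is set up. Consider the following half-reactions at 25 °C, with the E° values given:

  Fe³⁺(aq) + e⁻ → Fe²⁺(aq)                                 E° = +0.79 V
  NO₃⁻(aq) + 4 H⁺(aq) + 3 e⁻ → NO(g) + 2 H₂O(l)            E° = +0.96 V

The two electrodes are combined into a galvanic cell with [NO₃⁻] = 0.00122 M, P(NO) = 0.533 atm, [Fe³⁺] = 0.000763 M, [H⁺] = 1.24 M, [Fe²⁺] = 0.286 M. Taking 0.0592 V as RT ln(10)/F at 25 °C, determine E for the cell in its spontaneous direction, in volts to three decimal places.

+0.278 V

NO₃⁻/NO is the cathode (higher E°), Fe³⁺/Fe²⁺ the anode: E°cell = +0.96 − (+0.79) = +0.17 V, n = 3.
Overall: NO₃⁻(aq) + 4 H⁺(aq) + 3 Fe²⁺(aq) → NO(g) + 2 H₂O(l) + 3 Fe³⁺(aq)
Q = P(NO)·[Fe³⁺]^3 / ([NO₃⁻]·[H⁺]^4·[Fe²⁺]^3); log Q = -5.455.
E = E° − (0.0592/n) log Q = +0.17 − (0.0592/3)(-5.455) = +0.278 V.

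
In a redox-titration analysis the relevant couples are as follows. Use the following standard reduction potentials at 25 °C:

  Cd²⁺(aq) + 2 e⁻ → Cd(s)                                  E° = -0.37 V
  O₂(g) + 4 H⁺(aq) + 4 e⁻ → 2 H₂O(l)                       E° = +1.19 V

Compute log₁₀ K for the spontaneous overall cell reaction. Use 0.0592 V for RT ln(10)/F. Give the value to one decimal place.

Cathode: O₂/H₂O; anode: Cd²⁺/Cd. E°cell = +1.56 V, n = 4.
log K = nE°cell / 0.0592 = (4)(+1.56) / 0.0592 = 105.4.

105.4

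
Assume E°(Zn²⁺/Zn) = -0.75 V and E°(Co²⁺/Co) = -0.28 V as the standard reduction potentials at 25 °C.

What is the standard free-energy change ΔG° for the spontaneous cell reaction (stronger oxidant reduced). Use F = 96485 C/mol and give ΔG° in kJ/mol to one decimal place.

Co²⁺/Co (E° = -0.28 V) is the cathode; Zn²⁺/Zn (E° = -0.75 V) is the anode, so E°cell = +0.47 V.
Balancing electrons gives n = 2 (lcm of 2 and 2).
ΔG° = −nFE° = −(2)(96485)(+0.47) = -90,696 J = -90.7 kJ/mol.

-90.7 kJ/mol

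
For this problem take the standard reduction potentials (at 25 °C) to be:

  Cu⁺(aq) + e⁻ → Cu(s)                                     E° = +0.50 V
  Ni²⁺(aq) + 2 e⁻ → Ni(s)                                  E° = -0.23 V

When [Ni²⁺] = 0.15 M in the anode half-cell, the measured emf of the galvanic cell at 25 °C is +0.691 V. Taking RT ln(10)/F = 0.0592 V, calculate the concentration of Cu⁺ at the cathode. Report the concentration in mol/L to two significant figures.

0.085 M

Cu⁺/Cu is the cathode, Ni²⁺/Ni the anode: E°cell = +0.73 V, n = 2.
Overall reaction: 2 Cu⁺(aq) + Ni(s) → 2 Cu(s) + Ni²⁺(aq); Q = [Ni²⁺]^1/[Cu⁺]^2.
From E = E° − (0.0592/n) log Q: log Q = (E° − E)·n/0.0592 = (+0.73 − (+0.691))·2/0.0592 = 1.3176.
So 2·log[Cu⁺] = 1·log(0.15) − log Q = -0.8239 − (1.3176) = -2.1415; log[Cu⁺] = -2.1415 / 2 = -1.0708; [Cu⁺] = 10^(-1.0708) ≈ 0.085 M.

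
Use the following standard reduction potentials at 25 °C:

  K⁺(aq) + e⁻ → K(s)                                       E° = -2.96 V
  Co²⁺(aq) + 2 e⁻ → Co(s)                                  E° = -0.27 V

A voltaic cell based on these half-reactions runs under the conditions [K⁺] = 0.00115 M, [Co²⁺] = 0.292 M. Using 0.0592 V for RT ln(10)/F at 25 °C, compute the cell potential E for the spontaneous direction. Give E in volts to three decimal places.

+2.848 V

Co²⁺/Co is the cathode (higher E°), K⁺/K the anode: E°cell = -0.27 − (-2.96) = +2.69 V, n = 2.
Overall: Co²⁺(aq) + 2 K(s) → Co(s) + 2 K⁺(aq)
Q = [K⁺]^2 / ([Co²⁺]); log Q = -5.344.
E = E° − (0.0592/n) log Q = +2.69 − (0.0592/2)(-5.344) = +2.848 V.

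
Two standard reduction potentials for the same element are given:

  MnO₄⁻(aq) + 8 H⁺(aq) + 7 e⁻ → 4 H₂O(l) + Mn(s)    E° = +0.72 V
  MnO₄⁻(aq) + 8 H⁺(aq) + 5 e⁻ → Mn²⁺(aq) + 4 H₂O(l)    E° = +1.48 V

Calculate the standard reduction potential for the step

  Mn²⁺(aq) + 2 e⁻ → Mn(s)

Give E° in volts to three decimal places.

-1.180 V

Sequential free energies add, so n₃E°₃ = n₁E°₁ + n₂E°₂.
With n₃ = 7, and the known step contributing 5×(+1.48) V, the unknown satisfies 2·E° = 7×(+0.72) − 5×(+1.48) = -2.360.
E° = -2.360 / 2 = -1.180 V.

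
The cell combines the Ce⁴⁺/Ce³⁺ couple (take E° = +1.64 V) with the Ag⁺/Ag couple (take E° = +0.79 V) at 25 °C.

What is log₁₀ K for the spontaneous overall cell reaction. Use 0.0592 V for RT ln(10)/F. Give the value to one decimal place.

Cathode: Ce⁴⁺/Ce³⁺; anode: Ag⁺/Ag. E°cell = +0.85 V, n = 1.
log K = nE°cell / 0.0592 = (1)(+0.85) / 0.0592 = 14.4.

14.4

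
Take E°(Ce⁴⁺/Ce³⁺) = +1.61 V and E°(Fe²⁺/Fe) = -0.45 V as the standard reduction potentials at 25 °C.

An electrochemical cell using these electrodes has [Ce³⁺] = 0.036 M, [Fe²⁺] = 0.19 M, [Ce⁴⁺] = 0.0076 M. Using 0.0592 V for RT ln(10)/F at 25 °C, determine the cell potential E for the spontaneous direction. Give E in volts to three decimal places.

Ce⁴⁺/Ce³⁺ is the cathode (higher E°), Fe²⁺/Fe the anode: E°cell = +1.61 − (-0.45) = +2.06 V, n = 2.
Overall: 2 Ce⁴⁺(aq) + Fe(s) → 2 Ce³⁺(aq) + Fe²⁺(aq)
Q = [Ce³⁺]^2·[Fe²⁺] / ([Ce⁴⁺]^2); log Q = 0.630.
E = E° − (0.0592/n) log Q = +2.06 − (0.0592/2)(0.630) = +2.041 V.

+2.041 V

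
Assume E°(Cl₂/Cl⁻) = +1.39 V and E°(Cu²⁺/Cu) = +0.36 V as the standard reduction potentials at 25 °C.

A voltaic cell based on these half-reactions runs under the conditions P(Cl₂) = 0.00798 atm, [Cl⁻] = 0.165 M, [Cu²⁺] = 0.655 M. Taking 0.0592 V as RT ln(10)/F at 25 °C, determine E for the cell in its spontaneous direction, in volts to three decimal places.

Cl₂/Cl⁻ is the cathode (higher E°), Cu²⁺/Cu the anode: E°cell = +1.39 − (+0.36) = +1.03 V, n = 2.
Overall: Cl₂(g) + Cu(s) → 2 Cl⁻(aq) + Cu²⁺(aq)
Q = [Cl⁻]^2·[Cu²⁺] / (P(Cl₂)); log Q = 0.349.
E = E° − (0.0592/n) log Q = +1.03 − (0.0592/2)(0.349) = +1.020 V.

+1.020 V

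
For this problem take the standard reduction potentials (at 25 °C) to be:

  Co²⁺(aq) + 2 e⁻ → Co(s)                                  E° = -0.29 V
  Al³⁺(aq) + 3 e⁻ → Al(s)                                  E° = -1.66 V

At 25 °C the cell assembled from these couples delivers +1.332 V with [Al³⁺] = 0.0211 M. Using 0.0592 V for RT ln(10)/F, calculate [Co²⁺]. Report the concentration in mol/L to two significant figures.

0.0040 M

Co²⁺/Co is the cathode, Al³⁺/Al the anode: E°cell = +1.37 V, n = 6.
Overall reaction: 3 Co²⁺(aq) + 2 Al(s) → 3 Co(s) + 2 Al³⁺(aq); Q = [Al³⁺]^2/[Co²⁺]^3.
From E = E° − (0.0592/n) log Q: log Q = (E° − E)·n/0.0592 = (+1.37 − (+1.332))·6/0.0592 = 3.8514.
So 3·log[Co²⁺] = 2·log(0.0211) − log Q = -3.3514 − (3.8514) = -7.2028; log[Co²⁺] = -7.2028 / 3 = -2.4009; [Co²⁺] = 10^(-2.4009) ≈ 0.0040 M.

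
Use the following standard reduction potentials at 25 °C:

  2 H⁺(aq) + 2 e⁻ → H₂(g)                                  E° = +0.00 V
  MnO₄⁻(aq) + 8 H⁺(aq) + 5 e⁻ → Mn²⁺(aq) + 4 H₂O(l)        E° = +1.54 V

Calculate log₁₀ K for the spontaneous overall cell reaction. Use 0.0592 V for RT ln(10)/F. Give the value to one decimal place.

260.1

Cathode: MnO₄⁻/Mn²⁺; anode: H⁺/H₂. E°cell = +1.54 V, n = 10.
log K = nE°cell / 0.0592 = (10)(+1.54) / 0.0592 = 260.1.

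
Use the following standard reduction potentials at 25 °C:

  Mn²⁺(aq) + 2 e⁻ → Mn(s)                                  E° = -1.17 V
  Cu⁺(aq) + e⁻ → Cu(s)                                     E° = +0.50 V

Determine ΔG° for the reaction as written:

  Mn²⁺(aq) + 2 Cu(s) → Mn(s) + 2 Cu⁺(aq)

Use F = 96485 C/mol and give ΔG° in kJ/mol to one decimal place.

As written, Mn²⁺/Mn is reduced (cathode) and Cu⁺/Cu is oxidised (anode), so E°cell = (-1.17) − (+0.50) = -1.67 V.
Balancing electrons gives n = 2.
ΔG° = −nFE° = −(2)(96485)(-1.67) = 322,260 J = +322.3 kJ/mol.

+322.3 kJ/mol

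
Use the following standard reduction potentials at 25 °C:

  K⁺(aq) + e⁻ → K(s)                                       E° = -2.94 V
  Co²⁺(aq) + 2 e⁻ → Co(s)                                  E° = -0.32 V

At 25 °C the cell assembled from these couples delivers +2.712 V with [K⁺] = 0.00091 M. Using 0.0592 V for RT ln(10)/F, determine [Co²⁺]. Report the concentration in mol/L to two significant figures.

Co²⁺/Co is the cathode, K⁺/K the anode: E°cell = +2.62 V, n = 2.
Overall reaction: Co²⁺(aq) + 2 K(s) → Co(s) + 2 K⁺(aq); Q = [K⁺]^2/[Co²⁺]^1.
From E = E° − (0.0592/n) log Q: log Q = (E° − E)·n/0.0592 = (+2.62 − (+2.712))·2/0.0592 = -3.1081.
So 1·log[Co²⁺] = 2·log(0.00091) − log Q = -6.0819 − (-3.1081) = -2.9738; [Co²⁺] = 10^(-2.9738) ≈ 0.0011 M.

0.0011 M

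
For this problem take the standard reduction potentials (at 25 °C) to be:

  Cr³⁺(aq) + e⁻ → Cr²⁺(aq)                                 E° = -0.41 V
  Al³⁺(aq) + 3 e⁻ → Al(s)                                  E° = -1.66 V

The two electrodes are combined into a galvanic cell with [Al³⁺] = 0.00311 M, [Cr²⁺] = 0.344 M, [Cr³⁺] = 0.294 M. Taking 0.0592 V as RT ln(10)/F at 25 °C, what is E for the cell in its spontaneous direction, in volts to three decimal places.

+1.295 V

Cr³⁺/Cr²⁺ is the cathode (higher E°), Al³⁺/Al the anode: E°cell = -0.41 − (-1.66) = +1.25 V, n = 3.
Overall: 3 Cr³⁺(aq) + Al(s) → 3 Cr²⁺(aq) + Al³⁺(aq)
Q = [Cr²⁺]^3·[Al³⁺] / ([Cr³⁺]^3); log Q = -2.303.
E = E° − (0.0592/n) log Q = +1.25 − (0.0592/3)(-2.303) = +1.295 V.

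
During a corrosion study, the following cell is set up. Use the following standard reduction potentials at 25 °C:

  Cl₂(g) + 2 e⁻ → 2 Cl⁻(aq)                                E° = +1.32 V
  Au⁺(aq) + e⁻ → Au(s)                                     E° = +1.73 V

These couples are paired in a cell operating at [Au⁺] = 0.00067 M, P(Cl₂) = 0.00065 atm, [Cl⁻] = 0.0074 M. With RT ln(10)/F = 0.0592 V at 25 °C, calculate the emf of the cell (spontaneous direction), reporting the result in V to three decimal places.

+0.190 V

Au⁺/Au is the cathode (higher E°), Cl₂/Cl⁻ the anode: E°cell = +1.73 − (+1.32) = +0.41 V, n = 2.
Overall: 2 Au⁺(aq) + 2 Cl⁻(aq) → 2 Au(s) + Cl₂(g)
Q = P(Cl₂) / ([Au⁺]^2·[Cl⁻]^2); log Q = 7.422.
E = E° − (0.0592/n) log Q = +0.41 − (0.0592/2)(7.422) = +0.190 V.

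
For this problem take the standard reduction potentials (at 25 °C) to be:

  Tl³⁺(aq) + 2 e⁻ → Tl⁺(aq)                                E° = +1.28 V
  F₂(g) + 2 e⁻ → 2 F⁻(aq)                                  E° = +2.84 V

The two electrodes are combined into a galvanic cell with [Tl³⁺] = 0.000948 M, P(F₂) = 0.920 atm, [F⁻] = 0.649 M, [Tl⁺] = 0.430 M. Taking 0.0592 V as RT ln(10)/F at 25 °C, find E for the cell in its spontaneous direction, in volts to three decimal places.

+1.649 V

F₂/F⁻ is the cathode (higher E°), Tl³⁺/Tl⁺ the anode: E°cell = +2.84 − (+1.28) = +1.56 V, n = 2.
Overall: F₂(g) + Tl⁺(aq) → 2 F⁻(aq) + Tl³⁺(aq)
Q = [F⁻]^2·[Tl³⁺] / (P(F₂)·[Tl⁺]); log Q = -2.996.
E = E° − (0.0592/n) log Q = +1.56 − (0.0592/2)(-2.996) = +1.649 V.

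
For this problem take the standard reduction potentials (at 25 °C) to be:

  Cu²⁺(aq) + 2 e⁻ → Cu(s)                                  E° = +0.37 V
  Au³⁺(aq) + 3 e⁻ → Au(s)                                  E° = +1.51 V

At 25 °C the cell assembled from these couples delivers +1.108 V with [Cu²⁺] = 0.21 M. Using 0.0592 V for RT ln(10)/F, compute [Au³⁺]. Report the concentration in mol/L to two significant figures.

Au³⁺/Au is the cathode, Cu²⁺/Cu the anode: E°cell = +1.14 V, n = 6.
Overall reaction: 2 Au³⁺(aq) + 3 Cu(s) → 2 Au(s) + 3 Cu²⁺(aq); Q = [Cu²⁺]^3/[Au³⁺]^2.
From E = E° − (0.0592/n) log Q: log Q = (E° − E)·n/0.0592 = (+1.14 − (+1.108))·6/0.0592 = 3.2432.
So 2·log[Au³⁺] = 3·log(0.21) − log Q = -2.0333 − (3.2432) = -5.2765; log[Au³⁺] = -5.2765 / 2 = -2.6383; [Au³⁺] = 10^(-2.6383) ≈ 0.0023 M.

0.0023 M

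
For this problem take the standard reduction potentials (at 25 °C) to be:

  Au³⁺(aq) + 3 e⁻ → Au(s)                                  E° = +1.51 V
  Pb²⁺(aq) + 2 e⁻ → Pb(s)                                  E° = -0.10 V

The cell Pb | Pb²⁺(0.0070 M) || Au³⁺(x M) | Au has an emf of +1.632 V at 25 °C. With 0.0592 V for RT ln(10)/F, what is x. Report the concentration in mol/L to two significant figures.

0.0076 M

Au³⁺/Au is the cathode, Pb²⁺/Pb the anode: E°cell = +1.61 V, n = 6.
Overall reaction: 2 Au³⁺(aq) + 3 Pb(s) → 2 Au(s) + 3 Pb²⁺(aq); Q = [Pb²⁺]^3/[Au³⁺]^2.
From E = E° − (0.0592/n) log Q: log Q = (E° − E)·n/0.0592 = (+1.61 − (+1.632))·6/0.0592 = -2.2297.
So 2·log[Au³⁺] = 3·log(0.007) − log Q = -6.4647 − (-2.2297) = -4.2350; log[Au³⁺] = -4.2350 / 2 = -2.1175; [Au³⁺] = 10^(-2.1175) ≈ 0.0076 M.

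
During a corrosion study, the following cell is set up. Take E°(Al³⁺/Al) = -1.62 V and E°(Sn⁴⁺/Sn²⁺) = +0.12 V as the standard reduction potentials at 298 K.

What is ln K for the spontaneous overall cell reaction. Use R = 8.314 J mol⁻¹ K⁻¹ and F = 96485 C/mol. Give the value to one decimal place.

406.6

Cathode: Sn⁴⁺/Sn²⁺; anode: Al³⁺/Al. E°cell = (+0.12) − (-1.62) = +1.74 V, with n = 6.
ΔG° = −nFE° = −RT ln K, so ln K = nFE°/(RT) = (6)(96485)(+1.74) / ((8.314)(298)) = 406.569.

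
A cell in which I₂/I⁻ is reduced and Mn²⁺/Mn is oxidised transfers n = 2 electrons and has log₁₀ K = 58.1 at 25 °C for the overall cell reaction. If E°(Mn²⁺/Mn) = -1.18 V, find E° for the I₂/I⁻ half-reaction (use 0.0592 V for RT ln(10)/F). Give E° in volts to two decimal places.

E°cell = (0.0592/n)·log K = (0.0592/2)(58.1) = +1.720 V.
Since I₂/I⁻ is the cathode and Mn²⁺/Mn the anode, E°cell = E°(I₂/I⁻) − E°(Mn²⁺/Mn).
So E°(I₂/I⁻) = E°cell + E°(Mn²⁺/Mn) = +1.720 + (-1.18) = +0.54 V.

+0.54 V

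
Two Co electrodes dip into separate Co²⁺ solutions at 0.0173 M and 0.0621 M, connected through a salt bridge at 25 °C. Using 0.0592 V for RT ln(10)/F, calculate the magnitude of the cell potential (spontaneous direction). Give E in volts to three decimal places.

For a concentration cell E°cell = 0. The 0.0621 M side is the cathode (reduction is favoured where [Co²⁺] is higher).
With n = 2, E = −(0.0592/2) log([Co²⁺]ₐₙ/[Co²⁺]꜀ₐₜ) = −(0.0592/2) log(0.0173/0.0621) = −(0.0592/2)(-0.555) = +0.016 V.

+0.016 V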